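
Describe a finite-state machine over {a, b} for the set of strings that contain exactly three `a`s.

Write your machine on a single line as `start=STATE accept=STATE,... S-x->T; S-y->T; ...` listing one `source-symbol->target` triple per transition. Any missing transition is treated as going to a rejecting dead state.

start=s0; accept=s3; s0-a->s1; s0-b->s0; s1-a->s2; s1-b->s1; s2-a->s3; s2-b->s2; s3-a->s4; s3-b->s3; s4-a->s4; s4-b->s4

Only the number of `a`s matters, and only up to 4. Make a chain s0 → s1 → s2 → s3 → s4 advanced by each `a` (with s4 absorbing); every other symbol self-loops. The accepting set is {s3}.
With 5 states:
        a   b  
>  s0   s1  s0 
   s1   s2  s1 
   s2   s3  s2 
 * s3   s4  s3 
   s4   s4  s4 
(> = start, * = accepting)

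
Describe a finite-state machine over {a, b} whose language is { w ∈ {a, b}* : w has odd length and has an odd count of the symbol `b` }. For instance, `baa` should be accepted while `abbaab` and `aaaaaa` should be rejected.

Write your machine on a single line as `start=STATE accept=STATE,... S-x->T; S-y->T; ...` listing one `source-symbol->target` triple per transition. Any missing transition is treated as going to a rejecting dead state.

start=q0; accept=q2; q0-a->q1; q0-b->q2; q1-a->q0; q1-b->q3; q2-a->q3; q2-b->q0; q3-a->q2; q3-b->q1

Build one automaton per condition and run them in lockstep. One (2 states) tracks the input length modulo 2; the other (2 states) tracks the count of `b`s modulo 2. Each combined state is a pair, one component from each; accept when both components accept.
With 4 states:
        a   b  
>  q0   q1  q2 
   q1   q0  q3 
 * q2   q3  q0 
   q3   q2  q1 
(> = start, * = accepting)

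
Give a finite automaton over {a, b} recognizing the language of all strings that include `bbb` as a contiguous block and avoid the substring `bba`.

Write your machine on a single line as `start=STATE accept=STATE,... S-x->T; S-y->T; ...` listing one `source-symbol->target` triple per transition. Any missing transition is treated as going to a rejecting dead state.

start=q0; accept=q4; q0-a->q0; q0-b->q1; q1-a->q0; q1-b->q2; q2-a->q3; q2-b->q4; q3-a->q3; q3-b->q3; q4-a->q3; q4-b->q4

Handle the two conditions separately and then intersect. One (4 states) tracks whether and how much of `bbb` has been seen; the other (4 states) tracks partial matches of the forbidden pattern `bba`. Each combined state is a pair, one component from each; accept when both components accept. Minimizing collapses redundant product states.
With 5 states:
        a   b  
>  q0   q0  q1 
   q1   q0  q2 
   q2   q3  q4 
   q3   q3  q3 
 * q4   q3  q4 
(> = start, * = accepting)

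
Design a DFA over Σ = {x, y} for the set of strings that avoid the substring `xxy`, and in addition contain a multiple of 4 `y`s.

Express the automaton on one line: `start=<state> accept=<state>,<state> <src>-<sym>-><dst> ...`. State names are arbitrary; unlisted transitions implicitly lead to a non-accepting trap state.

Run two small machines in parallel and take their product. One (4 states) tracks partial matches of the forbidden pattern `xxy`; the other (4 states) tracks the count of `y`s modulo 4. Each combined state is a pair, one component from each; accept when both components accept. Equivalent product states are then merged.
10 states suffice.
        x   y  
>* q0   q1  q2 
 * q1   q3  q2 
   q2   q4  q5 
 * q3   q3  q6 
   q4   q6  q5 
   q5   q7  q8 
   q6   q6  q6 
   q7   q6  q8 
   q8   q9  q0 
   q9   q6  q0 
(> = start, * = accepting)

start=q0 accept=q0,q1,q3 q0-x->q1 q0-y->q2 q1-x->q3 q1-y->q2 q2-x->q4 q2-y->q5 q3-x->q3 q3-y->q6 q4-x->q6 q4-y->q5 q5-x->q7 q5-y->q8 q6-x->q6 q6-y->q6 q7-x->q6 q7-y->q8 q8-x->q9 q8-y->q0 q9-x->q6 q9-y->q0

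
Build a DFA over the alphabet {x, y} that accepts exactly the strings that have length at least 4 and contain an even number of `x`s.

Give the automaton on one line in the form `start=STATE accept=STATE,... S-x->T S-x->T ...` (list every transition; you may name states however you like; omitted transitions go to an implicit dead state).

Run two small machines in parallel and take their product. One (6 states) tracks the input length, saturating at 5; the other (2 states) tracks the count of `x`s modulo 2. Each combined state is a pair, one component from each; accept when both components accept.
11 states suffice.
          x    y  
>  s0     s1   s2 
   s1     s3   s4 
   s2     s4   s3 
   s3     s5   s6 
   s4     s6   s5 
   s5     s7   s8 
   s6     s8   s7 
 * s7     s9  s10 
   s8    s10   s9 
   s9    s10   s9 
 * s10    s9  s10 
(> = start, * = accepting)

start=s0 accept=s7,s10 s0-x->s1 s0-y->s2 s1-x->s3 s1-y->s4 s2-x->s4 s2-y->s3 s3-x->s5 s3-y->s6 s4-x->s6 s4-y->s5 s5-x->s7 s5-y->s8 s6-x->s8 s6-y->s7 s7-x->s9 s7-y->s10 s8-x->s10 s8-y->s9 s9-x->s10 s9-y->s9 s10-x->s9 s10-y->s10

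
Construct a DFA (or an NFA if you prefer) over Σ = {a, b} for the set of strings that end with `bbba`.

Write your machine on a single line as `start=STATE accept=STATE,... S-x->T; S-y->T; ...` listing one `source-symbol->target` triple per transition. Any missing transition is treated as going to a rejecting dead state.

Let each state record the length of the longest suffix of the input read so far that is also a prefix of `bbba`. s1 means the last symbol is `b`; s2 means the last 2 symbols are `bb`; s3 means the last 3 symbols are `bbb`; s4 means the last 4 symbols are `bbba`. Accept only at s4, where the string currently ends in `bbba`.
With 5 states:
        a   b  
>  s0   s0  s1 
   s1   s0  s2 
   s2   s0  s3 
   s3   s4  s3 
 * s4   s0  s1 
(> = start, * = accepting)

start=s0; accept=s4; s0-a->s0; s0-b->s1; s1-a->s0; s1-b->s2; s2-a->s0; s2-b->s3; s3-a->s4; s3-b->s3; s4-a->s0; s4-b->s1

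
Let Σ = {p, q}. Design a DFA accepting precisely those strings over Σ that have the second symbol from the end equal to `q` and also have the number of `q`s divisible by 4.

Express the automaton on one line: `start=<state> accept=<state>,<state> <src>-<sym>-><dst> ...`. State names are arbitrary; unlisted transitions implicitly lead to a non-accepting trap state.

start=A accept=O,R A-p->B A-q->C B-p->D B-q->E C-p->F C-q->G D-p->D D-q->E E-p->F E-q->G F-p->H F-q->I G-p->J G-q->K H-p->H H-q->I I-p->J I-q->K J-p->L J-q->M K-p->N K-q->O L-p->L L-q->M M-p->N M-q->O N-p->P N-q->Q O-p->R O-q->S P-p->P P-q->Q Q-p->R Q-q->S R-p->D R-q->E S-p->F S-q->G

Run two small machines in parallel and take their product. The first has 7 states tracking the last 2 symbols read; the second has 4 states tracking the count of `q`s modulo 4. A product state is a pair (one from each), accepting exactly when both do.
With 19 states:
       p  q 
>  A   B  C 
   B   D  E 
   C   F  G 
   D   D  E 
   E   F  G 
   F   H  I 
   G   J  K 
   H   H  I 
   I   J  K 
   J   L  M 
   K   N  O 
   L   L  M 
   M   N  O 
   N   P  Q 
 * O   R  S 
   P   P  Q 
   Q   R  S 
 * R   D  E 
   S   F  G 
(> = start, * = accepting)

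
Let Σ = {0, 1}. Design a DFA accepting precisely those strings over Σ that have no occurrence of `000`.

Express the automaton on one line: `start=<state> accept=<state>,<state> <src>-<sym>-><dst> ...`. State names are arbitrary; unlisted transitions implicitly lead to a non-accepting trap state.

start=q0 accept=q0,q1,q2 q0-0->q1 q0-1->q0 q1-0->q2 q1-1->q0 q2-0->q3 q2-1->q0 q3-0->q3 q3-1->q3

This is the complement of 'contains `000`'. Use the same substring-matching states — q0 through q3 holding how much of `000` has just been matched — but flip the accepting set: everything except the trap q3 accepts.
        0   1  
>* q0   q1  q0 
 * q1   q2  q0 
 * q2   q3  q0 
   q3   q3  q3 
(> = start, * = accepting)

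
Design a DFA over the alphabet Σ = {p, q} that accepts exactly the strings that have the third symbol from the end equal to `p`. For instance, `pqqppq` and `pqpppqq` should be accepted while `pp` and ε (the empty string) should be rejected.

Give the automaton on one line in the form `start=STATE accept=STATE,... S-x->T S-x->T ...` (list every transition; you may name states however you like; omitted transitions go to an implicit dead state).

start=A accept=H,I,J,K A-p->B A-q->C B-p->D B-q->E C-p->F C-q->G D-p->H D-q->I E-p->J E-q->K F-p->L F-q->M G-p->N G-q->O H-p->H H-q->I I-p->J I-q->K J-p->L J-q->M K-p->N K-q->O L-p->H L-q->I M-p->J M-q->K N-p->L N-q->M O-p->N O-q->O

A DFA must remember the last 3 symbols (since which symbol is third-to-last isn't known until the input ends). Use one state per possible window of the last ≤3 symbols; accept from those whose window starts with `p`.
With 15 states:
       p  q 
>  A   B  C 
   B   D  E 
   C   F  G 
   D   H  I 
   E   J  K 
   F   L  M 
   G   N  O 
 * H   H  I 
 * I   J  K 
 * J   L  M 
 * K   N  O 
   L   H  I 
   M   J  K 
   N   L  M 
   O   N  O 
(> = start, * = accepting)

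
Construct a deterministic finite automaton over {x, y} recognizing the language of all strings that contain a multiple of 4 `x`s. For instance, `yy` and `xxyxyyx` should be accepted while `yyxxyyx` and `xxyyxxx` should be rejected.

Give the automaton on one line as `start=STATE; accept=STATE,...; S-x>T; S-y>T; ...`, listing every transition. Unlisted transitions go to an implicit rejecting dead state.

start=S0; accept=S0; S0-x>S1; S0-y>S0; S1-x>S2; S1-y>S1; S2-x>S3; S2-y>S2; S3-x>S0; S3-y>S3

The only thing that matters is how many `x`s have appeared, reduced mod 4. Use one state per residue: S0 for 0, …, S3 for 3. Reading `x` moves to the next residue; anything else stays put. S0 is accepting.
4 states suffice.
        x   y  
>* S0   S1  S0 
   S1   S2  S1 
   S2   S3  S2 
   S3   S0  S3 
(> = start, * = accepting)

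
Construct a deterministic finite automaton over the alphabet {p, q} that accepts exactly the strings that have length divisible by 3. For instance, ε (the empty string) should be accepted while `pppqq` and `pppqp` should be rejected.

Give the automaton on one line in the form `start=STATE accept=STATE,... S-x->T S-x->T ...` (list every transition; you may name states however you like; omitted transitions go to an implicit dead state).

Only the length mod 3 matters, so use a 3-cycle: from any state, every input symbol moves to the next state, wrapping S2 back to S0. Mark S0 accepting.
3 states suffice.
        p   q  
>* S0   S1  S1 
   S1   S2  S2 
   S2   S0  S0 
(> = start, * = accepting)

start=S0 accept=S0 S0-p->S1 S0-q->S1 S1-p->S2 S1-q->S2 S2-p->S0 S2-q->S0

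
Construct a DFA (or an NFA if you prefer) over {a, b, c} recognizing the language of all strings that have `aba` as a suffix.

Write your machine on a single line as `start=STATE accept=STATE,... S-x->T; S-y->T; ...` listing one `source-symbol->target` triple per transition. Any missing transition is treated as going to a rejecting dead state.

Remember how much of `aba` the current input suffix matches. State s0 means no match yet; s1 means the last symbol is `a`; s2 means the last 2 symbols are `ab`; s3 means the last 3 symbols are `aba`. Only s3 accepts. On a mismatch, fall back to the longest proper suffix that is still a prefix of `aba`.
With 4 states:
        a   b   c  
>  s0   s1  s0  s0 
   s1   s1  s2  s0 
   s2   s3  s0  s0 
 * s3   s1  s2  s0 
(> = start, * = accepting)

start=s0; accept=s3; s0-a->s1; s0-b->s0; s0-c->s0; s1-a->s1; s1-b->s2; s1-c->s0; s2-a->s3; s2-b->s0; s2-c->s0; s3-a->s1; s3-b->s2; s3-c->s0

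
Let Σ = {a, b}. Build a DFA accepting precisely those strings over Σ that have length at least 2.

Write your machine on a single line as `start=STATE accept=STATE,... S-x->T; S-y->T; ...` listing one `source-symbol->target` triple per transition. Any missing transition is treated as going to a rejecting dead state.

We only need to distinguish lengths 0, 1, …, 2, and '>2'. Chain q0 → q1 → q2 → q3 on every symbol, with q3 looping. Accepting states: {q2, q3}.
        a   b  
>  q0   q1  q1 
   q1   q2  q2 
 * q2   q3  q3 
 * q3   q3  q3 
(> = start, * = accepting)

start=q0; accept=q2,q3; q0-a->q1; q0-b->q1; q1-a->q2; q1-b->q2; q2-a->q3; q2-b->q3; q3-a->q3; q3-b->q3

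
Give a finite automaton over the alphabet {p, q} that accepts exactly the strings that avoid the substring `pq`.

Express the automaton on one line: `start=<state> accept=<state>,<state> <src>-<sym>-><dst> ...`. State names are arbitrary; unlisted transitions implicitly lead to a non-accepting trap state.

start=s0 accept=s0,s1 s0-p->s1 s0-q->s0 s1-p->s1 s1-q->s2 s2-p->s2 s2-q->s2

Track partial matches of the forbidden pattern `pq`. State s2 is a dead state reached once `pq` has occurred; every other state accepts. s0 means no part of `pq` is currently matched.
A 3-state machine:
        p   q  
>* s0   s1  s0 
 * s1   s1  s2 
   s2   s2  s2 
(> = start, * = accepting)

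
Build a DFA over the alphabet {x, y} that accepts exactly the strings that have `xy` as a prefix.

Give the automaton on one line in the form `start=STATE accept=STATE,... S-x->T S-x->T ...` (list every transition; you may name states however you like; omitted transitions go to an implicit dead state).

start=q0 accept=q2 q0-x->q1 q0-y->q3 q1-x->q3 q1-y->q2 q2-x->q2 q2-y->q2 q3-x->q3 q3-y->q3

Walk along `xy` while the input agrees: from q0 take `x` to q1, and so on. Any deviation drops to the rejecting sink q3. Once q2 is reached the prefix is confirmed and every continuation is accepted.
4 states suffice.
        x   y  
>  q0   q1  q3 
   q1   q3  q2 
 * q2   q2  q2 
   q3   q3  q3 
(> = start, * = accepting)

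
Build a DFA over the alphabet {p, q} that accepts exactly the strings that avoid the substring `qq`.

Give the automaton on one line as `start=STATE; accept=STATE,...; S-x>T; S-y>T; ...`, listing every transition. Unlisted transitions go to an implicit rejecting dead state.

start=S0; accept=S0,S1; S0-p>S0; S0-q>S1; S1-p>S0; S1-q>S2; S2-p>S2; S2-q>S2

Track partial matches of the forbidden pattern `qq`. State S2 is a dead state reached once `qq` has occurred; every other state accepts. S0 means no part of `qq` is currently matched.
With 3 states:
        p   q  
>* S0   S0  S1 
 * S1   S0  S2 
   S2   S2  S2 
(> = start, * = accepting)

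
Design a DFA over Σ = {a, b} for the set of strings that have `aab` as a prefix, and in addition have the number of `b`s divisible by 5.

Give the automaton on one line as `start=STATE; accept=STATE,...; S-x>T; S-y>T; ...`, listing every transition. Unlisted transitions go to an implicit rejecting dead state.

start=s0; accept=s12; s0-a>s1; s0-b>s2; s1-a>s3; s1-b>s2; s2-a>s2; s2-b>s4; s3-a>s5; s3-b>s6; s4-a>s4; s4-b>s7; s5-a>s5; s5-b>s2; s6-a>s6; s6-b>s8; s7-a>s7; s7-b>s9; s8-a>s8; s8-b>s10; s9-a>s9; s9-b>s5; s10-a>s10; s10-b>s11; s11-a>s11; s11-b>s12; s12-a>s12; s12-b>s6

Run two small machines in parallel and take their product. One (5 states) tracks whether the input so far still matches the prefix `aab`; the other (5 states) tracks the count of `b`s modulo 5. Each combined state is a pair, one component from each; accept when both components accept.
          a    b  
>  s0     s1   s2 
   s1     s3   s2 
   s2     s2   s4 
   s3     s5   s6 
   s4     s4   s7 
   s5     s5   s2 
   s6     s6   s8 
   s7     s7   s9 
   s8     s8  s10 
   s9     s9   s5 
   s10   s10  s11 
   s11   s11  s12 
 * s12   s12   s6 
(> = start, * = accepting)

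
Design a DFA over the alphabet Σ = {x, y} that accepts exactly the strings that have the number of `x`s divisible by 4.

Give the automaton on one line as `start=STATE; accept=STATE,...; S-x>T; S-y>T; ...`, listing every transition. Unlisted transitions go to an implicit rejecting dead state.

Keep the running count of `x`s modulo 4: each `x` advances along the cycle A → B → C → D → A while other symbols loop. Accept at A.
With 4 states:
       x  y 
>* A   B  A 
   B   C  B 
   C   D  C 
   D   A  D 
(> = start, * = accepting)

start=A; accept=A; A-x>B; A-y>A; B-x>C; B-y>B; C-x>D; C-y>C; D-x>A; D-y>D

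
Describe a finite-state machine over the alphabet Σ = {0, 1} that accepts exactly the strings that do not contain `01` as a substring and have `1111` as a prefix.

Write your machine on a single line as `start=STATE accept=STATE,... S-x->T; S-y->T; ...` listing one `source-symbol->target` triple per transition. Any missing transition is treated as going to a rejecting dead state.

Build one automaton per condition and run them in lockstep. The first has 3 states tracking partial matches of the forbidden pattern `01`; the second has 6 states tracking whether the input so far still matches the prefix `1111`. A product state is a pair (one from each), accepting exactly when both do.
A 9-state machine:
        0   1  
>  q0   q1  q2 
   q1   q1  q3 
   q2   q1  q4 
   q3   q3  q3 
   q4   q1  q5 
   q5   q1  q6 
 * q6   q7  q6 
 * q7   q7  q8 
   q8   q8  q8 
(> = start, * = accepting)

start=q0; accept=q6,q7; q0-0->q1; q0-1->q2; q1-0->q1; q1-1->q3; q2-0->q1; q2-1->q4; q3-0->q3; q3-1->q3; q4-0->q1; q4-1->q5; q5-0->q1; q5-1->q6; q6-0->q7; q6-1->q6; q7-0->q7; q7-1->q8; q8-0->q8; q8-1->q8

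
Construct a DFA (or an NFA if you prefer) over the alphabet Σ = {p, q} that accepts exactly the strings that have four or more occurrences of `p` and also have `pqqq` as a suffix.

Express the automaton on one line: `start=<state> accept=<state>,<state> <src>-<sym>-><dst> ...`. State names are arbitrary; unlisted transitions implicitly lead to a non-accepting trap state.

Handle the two conditions separately and then intersect. One (6 states) tracks the count of `p`s, saturating at 5; the other (5 states) tracks how much of the suffix `pqqq` has currently been matched. Each combined state is a pair, one component from each; accept when both components accept. After merging equivalent states the machine shrinks.
8 states suffice.
       p  q 
>  A   B  A 
   B   C  B 
   C   D  C 
   D   E  D 
   E   E  F 
   F   E  G 
   G   E  H 
 * H   E  D 
(> = start, * = accepting)

start=A accept=H A-p->B A-q->A B-p->C B-q->B C-p->D C-q->C D-p->E D-q->D E-p->E E-q->F F-p->E F-q->G G-p->E G-q->H H-p->E H-q->D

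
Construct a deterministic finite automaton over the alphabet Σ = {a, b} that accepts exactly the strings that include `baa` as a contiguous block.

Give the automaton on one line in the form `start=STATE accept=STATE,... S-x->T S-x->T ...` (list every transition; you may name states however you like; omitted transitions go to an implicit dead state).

States q0..q2 record the length of the longest prefix of `baa` that matches the current input suffix. Reaching q3 means `baa` has been seen, and we stay there forever. Accept from q3.
With 4 states:
        a   b  
>  q0   q0  q1 
   q1   q2  q1 
   q2   q3  q1 
 * q3   q3  q3 
(> = start, * = accepting)

start=q0 accept=q3 q0-a->q0 q0-b->q1 q1-a->q2 q1-b->q1 q2-a->q3 q2-b->q1 q3-a->q3 q3-b->q3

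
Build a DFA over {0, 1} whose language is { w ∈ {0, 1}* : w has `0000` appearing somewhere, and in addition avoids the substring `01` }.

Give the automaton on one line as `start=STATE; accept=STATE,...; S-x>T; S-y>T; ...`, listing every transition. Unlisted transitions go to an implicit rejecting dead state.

start=A; accept=G; A-0>B; A-1>A; B-0>C; B-1>D; C-0>E; C-1>D; D-0>F; D-1>D; E-0>G; E-1>D; F-0>H; F-1>D; G-0>G; G-1>I; H-0>J; H-1>D; I-0>I; I-1>I; J-0>I; J-1>D

Handle the two conditions separately and then intersect. The first has 5 states tracking whether and how much of `0000` has been seen; the second has 3 states tracking partial matches of the forbidden pattern `01`. A product state is a pair (one from each), accepting exactly when both do.
       0  1 
>  A   B  A 
   B   C  D 
   C   E  D 
   D   F  D 
   E   G  D 
   F   H  D 
 * G   G  I 
   H   J  D 
   I   I  I 
   J   I  D 
(> = start, * = accepting)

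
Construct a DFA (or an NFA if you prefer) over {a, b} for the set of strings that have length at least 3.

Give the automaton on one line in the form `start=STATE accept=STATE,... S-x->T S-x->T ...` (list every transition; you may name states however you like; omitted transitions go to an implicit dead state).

start=q0 accept=q3,q4 q0-a->q1 q0-b->q1 q1-a->q2 q1-b->q2 q2-a->q3 q2-b->q3 q3-a->q4 q3-b->q4 q4-a->q4 q4-b->q4

We only need to distinguish lengths 0, 1, …, 3, and '>3'. Chain q0 → q1 → q2 → q3 → q4 on every symbol, with q4 looping. Accepting states: {q3, q4}.
With 5 states:
        a   b  
>  q0   q1  q1 
   q1   q2  q2 
   q2   q3  q3 
 * q3   q4  q4 
 * q4   q4  q4 
(> = start, * = accepting)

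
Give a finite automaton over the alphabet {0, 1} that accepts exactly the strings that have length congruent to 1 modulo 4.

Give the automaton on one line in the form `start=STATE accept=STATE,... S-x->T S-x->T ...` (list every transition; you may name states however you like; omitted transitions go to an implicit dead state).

start=S0 accept=S1 S0-0->S1 S0-1->S1 S1-0->S2 S1-1->S2 S2-0->S3 S2-1->S3 S3-0->S0 S3-1->S0

Only the length mod 4 matters, so use a 4-cycle: from any state, every input symbol moves to the next state, wrapping S3 back to S0. Mark S1 accepting.
        0   1  
>  S0   S1  S1 
 * S1   S2  S2 
   S2   S3  S3 
   S3   S0  S0 
(> = start, * = accepting)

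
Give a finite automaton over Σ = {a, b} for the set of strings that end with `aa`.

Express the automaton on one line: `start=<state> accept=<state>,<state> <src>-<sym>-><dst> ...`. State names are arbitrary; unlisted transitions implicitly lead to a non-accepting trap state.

start=q0 accept=q2 q0-a->q1 q0-b->q0 q1-a->q2 q1-b->q0 q2-a->q2 q2-b->q0

Remember how much of `aa` the current input suffix matches. State q0 means no match yet; q1 means the last symbol is `a`; q2 means the last 2 symbols are `aa`. Only q2 accepts. On a mismatch, fall back to the longest proper suffix that is still a prefix of `aa`.
        a   b  
>  q0   q1  q0 
   q1   q2  q0 
 * q2   q2  q0 
(> = start, * = accepting)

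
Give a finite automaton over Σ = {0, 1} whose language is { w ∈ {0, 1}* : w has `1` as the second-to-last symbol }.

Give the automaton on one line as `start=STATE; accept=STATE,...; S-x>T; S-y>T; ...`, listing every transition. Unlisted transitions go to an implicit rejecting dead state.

A DFA must remember the last 2 symbols (since which symbol is second-to-last isn't known until the input ends). Use one state per possible window of the last ≤2 symbols; accept from those whose window starts with `1`.
With 7 states:
        0   1  
>  S0   S1  S2 
   S1   S3  S4 
   S2   S5  S6 
   S3   S3  S4 
   S4   S5  S6 
 * S5   S3  S4 
 * S6   S5  S6 
(> = start, * = accepting)

start=S0; accept=S5,S6; S0-0>S1; S0-1>S2; S1-0>S3; S1-1>S4; S2-0>S5; S2-1>S6; S3-0>S3; S3-1>S4; S4-0>S5; S4-1>S6; S5-0>S3; S5-1>S4; S6-0>S5; S6-1>S6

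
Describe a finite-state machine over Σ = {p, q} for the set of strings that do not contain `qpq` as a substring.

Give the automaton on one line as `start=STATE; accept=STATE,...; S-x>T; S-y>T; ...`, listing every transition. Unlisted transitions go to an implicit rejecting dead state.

This is the complement of 'contains `qpq`'. Use the same substring-matching states — S0 through S3 holding how much of `qpq` has just been matched — but flip the accepting set: everything except the trap S3 accepts.
With 4 states:
        p   q  
>* S0   S0  S1 
 * S1   S2  S1 
 * S2   S0  S3 
   S3   S3  S3 
(> = start, * = accepting)

start=S0; accept=S0,S1,S2; S0-p>S0; S0-q>S1; S1-p>S2; S1-q>S1; S2-p>S0; S2-q>S3; S3-p>S3; S3-q>S3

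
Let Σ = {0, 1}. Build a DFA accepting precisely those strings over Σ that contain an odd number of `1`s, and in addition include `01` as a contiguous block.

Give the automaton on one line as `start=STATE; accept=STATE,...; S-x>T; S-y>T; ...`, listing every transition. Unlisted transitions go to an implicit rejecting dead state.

start=S0; accept=S3; S0-0>S1; S0-1>S2; S1-0>S1; S1-1>S3; S2-0>S4; S2-1>S0; S3-0>S3; S3-1>S1; S4-0>S4; S4-1>S1

Build one automaton per condition and run them in lockstep. One (2 states) tracks the count of `1`s modulo 2; the other (3 states) tracks whether and how much of `01` has been seen. Each combined state is a pair, one component from each; accept when both components accept. Minimizing collapses redundant product states.
5 states suffice.
        0   1  
>  S0   S1  S2 
   S1   S1  S3 
   S2   S4  S0 
 * S3   S3  S1 
   S4   S4  S1 
(> = start, * = accepting)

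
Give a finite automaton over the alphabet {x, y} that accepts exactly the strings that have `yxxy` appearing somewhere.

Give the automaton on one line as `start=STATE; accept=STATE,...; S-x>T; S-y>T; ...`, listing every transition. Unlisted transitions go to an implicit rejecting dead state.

start=q0; accept=q4; q0-x>q0; q0-y>q1; q1-x>q2; q1-y>q1; q2-x>q3; q2-y>q1; q3-x>q0; q3-y>q4; q4-x>q4; q4-y>q4

Track how much of `yxxy` has been matched so far: state q0 is no progress, q4 is the absorbing accept state reached once `yxxy` has occurred. Intermediate states record partial matches; on a mismatch, fall back to the longest reusable overlap.
        x   y  
>  q0   q0  q1 
   q1   q2  q1 
   q2   q3  q1 
   q3   q0  q4 
 * q4   q4  q4 
(> = start, * = accepting)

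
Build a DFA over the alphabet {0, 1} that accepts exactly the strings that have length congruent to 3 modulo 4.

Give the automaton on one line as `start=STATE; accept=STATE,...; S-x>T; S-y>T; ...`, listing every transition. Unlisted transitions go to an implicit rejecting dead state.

Count input length modulo 4: every symbol advances one step around the cycle s0 → s1 → s2 → s3 → s0. Accept at s3.
A 4-state machine:
        0   1  
>  s0   s1  s1 
   s1   s2  s2 
   s2   s3  s3 
 * s3   s0  s0 
(> = start, * = accepting)

start=s0; accept=s3; s0-0>s1; s0-1>s1; s1-0>s2; s1-1>s2; s2-0>s3; s2-1>s3; s3-0>s0; s3-1>s0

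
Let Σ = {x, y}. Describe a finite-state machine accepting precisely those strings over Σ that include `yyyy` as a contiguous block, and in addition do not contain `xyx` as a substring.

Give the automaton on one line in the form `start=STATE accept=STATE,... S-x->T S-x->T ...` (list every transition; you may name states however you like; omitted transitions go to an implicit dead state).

Build one automaton per condition and run them in lockstep. The first has 5 states tracking whether and how much of `yyyy` has been seen; the second has 4 states tracking partial matches of the forbidden pattern `xyx`. A product state is a pair (one from each), accepting exactly when both do. Minimizing collapses redundant product states.
A 10-state machine:
        x   y  
>  q0   q1  q2 
   q1   q1  q3 
   q2   q1  q4 
   q3   q5  q4 
   q4   q1  q6 
   q5   q5  q5 
   q6   q1  q7 
 * q7   q8  q7 
 * q8   q8  q9 
 * q9   q5  q7 
(> = start, * = accepting)

start=q0 accept=q7,q8,q9 q0-x->q1 q0-y->q2 q1-x->q1 q1-y->q3 q2-x->q1 q2-y->q4 q3-x->q5 q3-y->q4 q4-x->q1 q4-y->q6 q5-x->q5 q5-y->q5 q6-x->q1 q6-y->q7 q7-x->q8 q7-y->q7 q8-x->q8 q8-y->q9 q9-x->q5 q9-y->q7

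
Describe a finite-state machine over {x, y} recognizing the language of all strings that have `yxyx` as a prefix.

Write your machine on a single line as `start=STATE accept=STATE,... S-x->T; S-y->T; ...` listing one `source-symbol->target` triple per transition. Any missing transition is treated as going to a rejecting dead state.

start=q0; accept=q4; q0-x->q5; q0-y->q1; q1-x->q2; q1-y->q5; q2-x->q5; q2-y->q3; q3-x->q4; q3-y->q5; q4-x->q4; q4-y->q4; q5-x->q5; q5-y->q5

Check the first 4 symbols one by one: q0 through q3 record how many have matched `yxyx` so far; any wrong symbol goes to the dead state q5. After all 4 match we enter the accepting sink q4.
        x   y  
>  q0   q5  q1 
   q1   q2  q5 
   q2   q5  q3 
   q3   q4  q5 
 * q4   q4  q4 
   q5   q5  q5 
(> = start, * = accepting)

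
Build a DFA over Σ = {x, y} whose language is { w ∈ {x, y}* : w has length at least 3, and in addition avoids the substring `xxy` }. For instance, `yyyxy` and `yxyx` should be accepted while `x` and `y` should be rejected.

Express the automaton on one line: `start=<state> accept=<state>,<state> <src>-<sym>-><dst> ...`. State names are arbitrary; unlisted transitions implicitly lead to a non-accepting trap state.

start=q0 accept=q6,q8,q9,q10,q12,q13 q0-x->q1 q0-y->q2 q1-x->q3 q1-y->q4 q2-x->q5 q2-y->q4 q3-x->q6 q3-y->q7 q4-x->q8 q4-y->q9 q5-x->q6 q5-y->q9 q6-x->q10 q6-y->q11 q7-x->q11 q7-y->q11 q8-x->q10 q8-y->q12 q9-x->q13 q9-y->q12 q10-x->q10 q10-y->q11 q11-x->q11 q11-y->q11 q12-x->q13 q12-y->q12 q13-x->q10 q13-y->q12

Run two small machines in parallel and take their product. One (5 states) tracks the input length, saturating at 4; the other (4 states) tracks partial matches of the forbidden pattern `xxy`. Each combined state is a pair, one component from each; accept when both components accept.
With 14 states:
          x    y  
>  q0     q1   q2 
   q1     q3   q4 
   q2     q5   q4 
   q3     q6   q7 
   q4     q8   q9 
   q5     q6   q9 
 * q6    q10  q11 
   q7    q11  q11 
 * q8    q10  q12 
 * q9    q13  q12 
 * q10   q10  q11 
   q11   q11  q11 
 * q12   q13  q12 
 * q13   q10  q12 
(> = start, * = accepting)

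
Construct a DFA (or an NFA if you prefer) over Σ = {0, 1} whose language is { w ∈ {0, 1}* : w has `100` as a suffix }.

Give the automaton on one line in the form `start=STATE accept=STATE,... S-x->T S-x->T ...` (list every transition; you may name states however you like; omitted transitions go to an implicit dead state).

start=q0 accept=q3 q0-0->q0 q0-1->q1 q1-0->q2 q1-1->q1 q2-0->q3 q2-1->q1 q3-0->q0 q3-1->q1

Let each state record the length of the longest suffix of the input read so far that is also a prefix of `100`. q1 means the last symbol is `1`; q2 means the last 2 symbols are `10`; q3 means the last 3 symbols are `100`. Accept only at q3, where the string currently ends in `100`.
        0   1  
>  q0   q0  q1 
   q1   q2  q1 
   q2   q3  q1 
 * q3   q0  q1 
(> = start, * = accepting)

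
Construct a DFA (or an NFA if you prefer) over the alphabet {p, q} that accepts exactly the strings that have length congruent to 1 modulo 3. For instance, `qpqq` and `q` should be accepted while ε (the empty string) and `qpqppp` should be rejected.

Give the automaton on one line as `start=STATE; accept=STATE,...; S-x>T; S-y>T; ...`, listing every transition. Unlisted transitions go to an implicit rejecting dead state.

Only the length mod 3 matters, so use a 3-cycle: from any state, every input symbol moves to the next state, wrapping C back to A. Mark B accepting.
A 3-state machine:
       p  q 
>  A   B  B 
 * B   C  C 
   C   A  A 
(> = start, * = accepting)

start=A; accept=B; A-p>B; A-q>B; B-p>C; B-q>C; C-p>A; C-q>A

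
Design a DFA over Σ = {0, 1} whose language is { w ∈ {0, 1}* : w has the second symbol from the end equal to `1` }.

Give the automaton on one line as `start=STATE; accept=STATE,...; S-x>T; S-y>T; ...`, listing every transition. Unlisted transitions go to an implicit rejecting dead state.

Because acceptance depends on a position counted from the end, the machine has to buffer the most recent 2 symbols. Make each state the string of the last up-to-2 symbols read; on input `x` shift the window left and append `x`. Accept when the buffered window has length 2 and begins with `1`.
With 7 states:
        0   1  
>  s0   s1  s2 
   s1   s3  s4 
   s2   s5  s6 
   s3   s3  s4 
   s4   s5  s6 
 * s5   s3  s4 
 * s6   s5  s6 
(> = start, * = accepting)

start=s0; accept=s5,s6; s0-0>s1; s0-1>s2; s1-0>s3; s1-1>s4; s2-0>s5; s2-1>s6; s3-0>s3; s3-1>s4; s4-0>s5; s4-1>s6; s5-0>s3; s5-1>s4; s6-0>s5; s6-1>s6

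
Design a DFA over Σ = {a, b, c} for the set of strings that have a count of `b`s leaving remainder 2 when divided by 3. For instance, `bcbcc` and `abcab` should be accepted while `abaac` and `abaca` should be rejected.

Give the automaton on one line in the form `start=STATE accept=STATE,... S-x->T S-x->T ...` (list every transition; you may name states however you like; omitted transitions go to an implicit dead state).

start=q0 accept=q2 q0-a->q0 q0-b->q1 q0-c->q0 q1-a->q1 q1-b->q2 q1-c->q1 q2-a->q2 q2-b->q0 q2-c->q2

Keep the running count of `b`s modulo 3: each `b` advances along the cycle q0 → q1 → q2 → q0 while other symbols loop. Accept at q2.
3 states suffice.
        a   b   c  
>  q0   q0  q1  q0 
   q1   q1  q2  q1 
 * q2   q2  q0  q2 
(> = start, * = accepting)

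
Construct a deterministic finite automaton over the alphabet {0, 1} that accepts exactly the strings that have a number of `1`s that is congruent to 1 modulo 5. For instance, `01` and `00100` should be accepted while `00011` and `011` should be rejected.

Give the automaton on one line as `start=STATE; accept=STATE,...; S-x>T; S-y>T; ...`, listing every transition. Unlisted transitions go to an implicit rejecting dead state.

start=s0; accept=s1; s0-0>s0; s0-1>s1; s1-0>s1; s1-1>s2; s2-0>s2; s2-1>s3; s3-0>s3; s3-1>s4; s4-0>s4; s4-1>s0

The only thing that matters is how many `1`s have appeared, reduced mod 5. Use one state per residue: s0 for 0, …, s4 for 4. Reading `1` moves to the next residue; anything else stays put. s1 is accepting.
A 5-state machine:
        0   1  
>  s0   s0  s1 
 * s1   s1  s2 
   s2   s2  s3 
   s3   s3  s4 
   s4   s4  s0 
(> = start, * = accepting)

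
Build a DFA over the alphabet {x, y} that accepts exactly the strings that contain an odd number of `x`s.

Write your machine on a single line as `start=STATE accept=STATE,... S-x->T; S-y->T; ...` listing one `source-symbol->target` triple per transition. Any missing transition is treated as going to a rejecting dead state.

The only thing that matters is how many `x`s have appeared, reduced mod 2. Use one state per residue: q0 for 0, …, q1 for 1. Reading `x` moves to the next residue; anything else stays put. q1 is accepting.
2 states suffice.
        x   y  
>  q0   q1  q0 
 * q1   q0  q1 
(> = start, * = accepting)

start=q0; accept=q1; q0-x->q1; q0-y->q0; q1-x->q0; q1-y->q1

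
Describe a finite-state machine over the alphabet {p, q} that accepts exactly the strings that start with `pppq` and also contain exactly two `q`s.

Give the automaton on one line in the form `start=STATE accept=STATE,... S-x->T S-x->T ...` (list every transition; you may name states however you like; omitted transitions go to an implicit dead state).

start=S0 accept=S6 S0-p->S1 S0-q->S2 S1-p->S3 S1-q->S2 S2-p->S2 S2-q->S2 S3-p->S4 S3-q->S2 S4-p->S2 S4-q->S5 S5-p->S5 S5-q->S6 S6-p->S6 S6-q->S2

Run two small machines in parallel and take their product. The first has 6 states tracking whether the input so far still matches the prefix `pppq`; the second has 4 states tracking the count of `q`s, saturating at 3. A product state is a pair (one from each), accepting exactly when both do. Minimizing collapses redundant product states.
        p   q  
>  S0   S1  S2 
   S1   S3  S2 
   S2   S2  S2 
   S3   S4  S2 
   S4   S2  S5 
   S5   S5  S6 
 * S6   S6  S2 
(> = start, * = accepting)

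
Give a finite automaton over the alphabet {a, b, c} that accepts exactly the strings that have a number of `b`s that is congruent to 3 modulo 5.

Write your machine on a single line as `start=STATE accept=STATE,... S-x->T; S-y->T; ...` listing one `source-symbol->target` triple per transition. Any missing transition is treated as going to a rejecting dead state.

start=S0; accept=S3; S0-a->S0; S0-b->S1; S0-c->S0; S1-a->S1; S1-b->S2; S1-c->S1; S2-a->S2; S2-b->S3; S2-c->S2; S3-a->S3; S3-b->S4; S3-c->S3; S4-a->S4; S4-b->S0; S4-c->S4

The only thing that matters is how many `b`s have appeared, reduced mod 5. Use one state per residue: S0 for 0, …, S4 for 4. Reading `b` moves to the next residue; anything else stays put. S3 is accepting.
        a   b   c  
>  S0   S0  S1  S0 
   S1   S1  S2  S1 
   S2   S2  S3  S2 
 * S3   S3  S4  S3 
   S4   S4  S0  S4 
(> = start, * = accepting)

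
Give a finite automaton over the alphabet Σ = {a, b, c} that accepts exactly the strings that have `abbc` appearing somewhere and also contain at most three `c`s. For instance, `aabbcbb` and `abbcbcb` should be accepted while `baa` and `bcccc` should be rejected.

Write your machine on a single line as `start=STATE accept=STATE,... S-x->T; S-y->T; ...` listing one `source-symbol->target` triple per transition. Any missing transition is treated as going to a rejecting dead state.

Build one automaton per condition and run them in lockstep. The first has 5 states tracking whether and how much of `abbc` has been seen; the second has 5 states tracking the count of `c`s, saturating at 4. A product state is a pair (one from each), accepting exactly when both do.
24 states suffice.
          a    b    c  
>  q0     q1   q0   q2 
   q1     q1   q3   q2 
   q2     q4   q2   q5 
   q3     q1   q6   q2 
   q4     q4   q7   q5 
   q5     q8   q5   q9 
   q6     q1   q0  q10 
   q7     q4  q11   q5 
   q8     q8  q12   q9 
   q9    q13   q9  q14 
 * q10   q10  q10  q15 
   q11    q4   q2  q15 
   q12    q8  q16   q9 
   q13   q13  q17  q14 
   q14   q18  q14  q14 
 * q15   q15  q15  q19 
   q16    q8   q5  q19 
   q17   q13  q20  q14 
   q18   q18  q21  q14 
 * q19   q19  q19  q22 
   q20   q13   q9  q22 
   q21   q18  q23  q14 
   q22   q22  q22  q22 
   q23   q18  q14  q22 
(> = start, * = accepting)

start=q0; accept=q10,q15,q19; q0-a->q1; q0-b->q0; q0-c->q2; q1-a->q1; q1-b->q3; q1-c->q2; q2-a->q4; q2-b->q2; q2-c->q5; q3-a->q1; q3-b->q6; q3-c->q2; q4-a->q4; q4-b->q7; q4-c->q5; q5-a->q8; q5-b->q5; q5-c->q9; q6-a->q1; q6-b->q0; q6-c->q10; q7-a->q4; q7-b->q11; q7-c->q5; q8-a->q8; q8-b->q12; q8-c->q9; q9-a->q13; q9-b->q9; q9-c->q14; q10-a->q10; q10-b->q10; q10-c->q15; q11-a->q4; q11-b->q2; q11-c->q15; q12-a->q8; q12-b->q16; q12-c->q9; q13-a->q13; q13-b->q17; q13-c->q14; q14-a->q18; q14-b->q14; q14-c->q14; q15-a->q15; q15-b->q15; q15-c->q19; q16-a->q8; q16-b->q5; q16-c->q19; q17-a->q13; q17-b->q20; q17-c->q14; q18-a->q18; q18-b->q21; q18-c->q14; q19-a->q19; q19-b->q19; q19-c->q22; q20-a->q13; q20-b->q9; q20-c->q22; q21-a->q18; q21-b->q23; q21-c->q14; q22-a->q22; q22-b->q22; q22-c->q22; q23-a->q18; q23-b->q14; q23-c->q22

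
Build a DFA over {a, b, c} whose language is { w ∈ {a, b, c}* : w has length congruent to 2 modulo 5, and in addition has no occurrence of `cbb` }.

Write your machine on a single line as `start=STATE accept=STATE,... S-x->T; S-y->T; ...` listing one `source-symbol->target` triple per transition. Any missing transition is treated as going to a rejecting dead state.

start=S0; accept=S3,S4,S5; S0-a->S1; S0-b->S1; S0-c->S2; S1-a->S3; S1-b->S3; S1-c->S4; S2-a->S3; S2-b->S5; S2-c->S4; S3-a->S6; S3-b->S6; S3-c->S7; S4-a->S6; S4-b->S8; S4-c->S7; S5-a->S6; S5-b->S9; S5-c->S7; S6-a->S10; S6-b->S10; S6-c->S11; S7-a->S10; S7-b->S12; S7-c->S11; S8-a->S10; S8-b->S13; S8-c->S11; S9-a->S13; S9-b->S13; S9-c->S13; S10-a->S0; S10-b->S0; S10-c->S14; S11-a->S0; S11-b->S15; S11-c->S14; S12-a->S0; S12-b->S16; S12-c->S14; S13-a->S16; S13-b->S16; S13-c->S16; S14-a->S1; S14-b->S17; S14-c->S2; S15-a->S1; S15-b->S18; S15-c->S2; S16-a->S18; S16-b->S18; S16-c->S18; S17-a->S3; S17-b->S19; S17-c->S4; S18-a->S19; S18-b->S19; S18-c->S19; S19-a->S9; S19-b->S9; S19-c->S9

Build one automaton per condition and run them in lockstep. One (5 states) tracks the input length modulo 5; the other (4 states) tracks partial matches of the forbidden pattern `cbb`. Each combined state is a pair, one component from each; accept when both components accept.
With 20 states:
          a    b    c  
>  S0     S1   S1   S2 
   S1     S3   S3   S4 
   S2     S3   S5   S4 
 * S3     S6   S6   S7 
 * S4     S6   S8   S7 
 * S5     S6   S9   S7 
   S6    S10  S10  S11 
   S7    S10  S12  S11 
   S8    S10  S13  S11 
   S9    S13  S13  S13 
   S10    S0   S0  S14 
   S11    S0  S15  S14 
   S12    S0  S16  S14 
   S13   S16  S16  S16 
   S14    S1  S17   S2 
   S15    S1  S18   S2 
   S16   S18  S18  S18 
   S17    S3  S19   S4 
   S18   S19  S19  S19 
   S19    S9   S9   S9 
(> = start, * = accepting)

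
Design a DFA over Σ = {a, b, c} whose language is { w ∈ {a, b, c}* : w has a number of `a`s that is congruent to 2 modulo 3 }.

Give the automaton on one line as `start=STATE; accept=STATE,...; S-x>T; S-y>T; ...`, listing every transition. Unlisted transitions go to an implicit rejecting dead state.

start=s0; accept=s2; s0-a>s1; s0-b>s0; s0-c>s0; s1-a>s2; s1-b>s1; s1-c>s1; s2-a>s0; s2-b>s2; s2-c>s2

Keep the running count of `a`s modulo 3: each `a` advances along the cycle s0 → s1 → s2 → s0 while other symbols loop. Accept at s2.
3 states suffice.
        a   b   c  
>  s0   s1  s0  s0 
   s1   s2  s1  s1 
 * s2   s0  s2  s2 
(> = start, * = accepting)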